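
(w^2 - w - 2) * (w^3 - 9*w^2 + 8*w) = w^5 - 10*w^4 + 15*w^3 + 10*w^2 - 16*w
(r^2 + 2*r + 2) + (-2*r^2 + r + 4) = -r^2 + 3*r + 6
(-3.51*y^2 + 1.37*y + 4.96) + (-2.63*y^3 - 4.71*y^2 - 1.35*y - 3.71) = -2.63*y^3 - 8.22*y^2 + 0.02*y + 1.25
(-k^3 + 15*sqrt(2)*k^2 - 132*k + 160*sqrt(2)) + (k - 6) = -k^3 + 15*sqrt(2)*k^2 - 131*k - 6 + 160*sqrt(2)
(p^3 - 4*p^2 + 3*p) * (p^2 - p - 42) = p^5 - 5*p^4 - 35*p^3 + 165*p^2 - 126*p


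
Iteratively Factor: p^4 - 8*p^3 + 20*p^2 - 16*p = (p - 2)*(p^3 - 6*p^2 + 8*p) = (p - 2)^2*(p^2 - 4*p) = p*(p - 2)^2*(p - 4)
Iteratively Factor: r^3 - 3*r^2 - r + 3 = (r - 1)*(r^2 - 2*r - 3) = (r - 1)*(r + 1)*(r - 3)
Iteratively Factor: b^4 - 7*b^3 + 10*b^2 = (b)*(b^3 - 7*b^2 + 10*b) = b*(b - 2)*(b^2 - 5*b) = b^2*(b - 2)*(b - 5)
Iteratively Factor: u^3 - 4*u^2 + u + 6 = (u - 3)*(u^2 - u - 2) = (u - 3)*(u + 1)*(u - 2)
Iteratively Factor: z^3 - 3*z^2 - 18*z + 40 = (z - 2)*(z^2 - z - 20) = (z - 2)*(z + 4)*(z - 5)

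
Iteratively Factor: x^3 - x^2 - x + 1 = (x + 1)*(x^2 - 2*x + 1) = (x - 1)*(x + 1)*(x - 1)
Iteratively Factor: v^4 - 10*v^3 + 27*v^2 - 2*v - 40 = (v - 5)*(v^3 - 5*v^2 + 2*v + 8) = (v - 5)*(v + 1)*(v^2 - 6*v + 8) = (v - 5)*(v - 4)*(v + 1)*(v - 2)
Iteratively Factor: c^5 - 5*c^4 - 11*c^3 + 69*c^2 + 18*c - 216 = (c - 4)*(c^4 - c^3 - 15*c^2 + 9*c + 54) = (c - 4)*(c + 3)*(c^3 - 4*c^2 - 3*c + 18) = (c - 4)*(c - 3)*(c + 3)*(c^2 - c - 6) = (c - 4)*(c - 3)^2*(c + 3)*(c + 2)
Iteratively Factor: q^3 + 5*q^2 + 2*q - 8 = (q - 1)*(q^2 + 6*q + 8) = (q - 1)*(q + 4)*(q + 2)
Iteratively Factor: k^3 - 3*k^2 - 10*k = (k)*(k^2 - 3*k - 10) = k*(k + 2)*(k - 5)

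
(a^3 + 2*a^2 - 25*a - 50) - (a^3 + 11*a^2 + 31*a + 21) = -9*a^2 - 56*a - 71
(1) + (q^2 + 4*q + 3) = q^2 + 4*q + 4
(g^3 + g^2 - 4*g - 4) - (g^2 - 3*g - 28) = g^3 - g + 24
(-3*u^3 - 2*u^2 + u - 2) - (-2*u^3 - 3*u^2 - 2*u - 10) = -u^3 + u^2 + 3*u + 8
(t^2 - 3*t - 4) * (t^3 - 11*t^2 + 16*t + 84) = t^5 - 14*t^4 + 45*t^3 + 80*t^2 - 316*t - 336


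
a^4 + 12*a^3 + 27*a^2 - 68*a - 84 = (a - 2)*(a + 1)*(a + 6)*(a + 7)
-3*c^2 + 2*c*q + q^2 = (-c + q)*(3*c + q)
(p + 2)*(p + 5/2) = p^2 + 9*p/2 + 5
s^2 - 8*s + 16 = (s - 4)^2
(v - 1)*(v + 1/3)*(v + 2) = v^3 + 4*v^2/3 - 5*v/3 - 2/3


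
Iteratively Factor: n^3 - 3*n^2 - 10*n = (n)*(n^2 - 3*n - 10) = n*(n - 5)*(n + 2)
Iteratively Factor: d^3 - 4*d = (d + 2)*(d^2 - 2*d) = d*(d + 2)*(d - 2)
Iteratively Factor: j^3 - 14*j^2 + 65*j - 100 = (j - 4)*(j^2 - 10*j + 25) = (j - 5)*(j - 4)*(j - 5)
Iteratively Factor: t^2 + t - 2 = (t + 2)*(t - 1)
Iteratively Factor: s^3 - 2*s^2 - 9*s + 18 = (s - 2)*(s^2 - 9) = (s - 2)*(s + 3)*(s - 3)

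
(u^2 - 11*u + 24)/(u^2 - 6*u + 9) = (u - 8)/(u - 3)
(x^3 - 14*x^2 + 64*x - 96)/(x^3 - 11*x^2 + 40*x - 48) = (x - 6)/(x - 3)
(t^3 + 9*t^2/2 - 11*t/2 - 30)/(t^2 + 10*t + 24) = (2*t^2 + t - 15)/(2*(t + 6))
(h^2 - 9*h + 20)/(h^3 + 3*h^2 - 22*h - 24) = (h - 5)/(h^2 + 7*h + 6)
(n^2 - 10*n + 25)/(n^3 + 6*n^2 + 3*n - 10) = (n^2 - 10*n + 25)/(n^3 + 6*n^2 + 3*n - 10)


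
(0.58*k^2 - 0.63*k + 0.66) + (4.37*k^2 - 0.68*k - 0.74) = 4.95*k^2 - 1.31*k - 0.08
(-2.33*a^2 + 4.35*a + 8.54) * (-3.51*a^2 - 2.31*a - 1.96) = 8.1783*a^4 - 9.8862*a^3 - 35.4571*a^2 - 28.2534*a - 16.7384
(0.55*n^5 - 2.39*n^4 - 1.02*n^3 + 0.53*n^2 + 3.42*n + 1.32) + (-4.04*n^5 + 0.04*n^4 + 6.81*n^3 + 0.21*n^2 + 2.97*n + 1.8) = -3.49*n^5 - 2.35*n^4 + 5.79*n^3 + 0.74*n^2 + 6.39*n + 3.12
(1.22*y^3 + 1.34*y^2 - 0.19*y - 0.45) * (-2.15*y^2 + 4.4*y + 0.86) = -2.623*y^5 + 2.487*y^4 + 7.3537*y^3 + 1.2839*y^2 - 2.1434*y - 0.387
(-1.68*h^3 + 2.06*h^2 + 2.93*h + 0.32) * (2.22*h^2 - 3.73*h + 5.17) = -3.7296*h^5 + 10.8396*h^4 - 9.8648*h^3 + 0.431699999999999*h^2 + 13.9545*h + 1.6544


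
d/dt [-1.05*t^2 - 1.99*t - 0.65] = -2.1*t - 1.99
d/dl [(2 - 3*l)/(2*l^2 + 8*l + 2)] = (3*l^2 - 4*l - 11)/(2*(l^4 + 8*l^3 + 18*l^2 + 8*l + 1))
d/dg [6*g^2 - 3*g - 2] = 12*g - 3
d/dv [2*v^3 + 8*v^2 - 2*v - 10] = 6*v^2 + 16*v - 2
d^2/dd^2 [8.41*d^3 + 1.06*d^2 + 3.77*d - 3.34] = 50.46*d + 2.12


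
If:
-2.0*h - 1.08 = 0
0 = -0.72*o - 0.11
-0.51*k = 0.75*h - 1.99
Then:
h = -0.54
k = 4.70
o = -0.15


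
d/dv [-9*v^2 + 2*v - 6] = 2 - 18*v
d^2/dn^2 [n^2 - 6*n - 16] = 2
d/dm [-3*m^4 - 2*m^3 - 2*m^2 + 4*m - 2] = -12*m^3 - 6*m^2 - 4*m + 4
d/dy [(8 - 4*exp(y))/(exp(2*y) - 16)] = 4*(2*(exp(y) - 2)*exp(y) - exp(2*y) + 16)*exp(y)/(exp(2*y) - 16)^2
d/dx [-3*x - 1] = -3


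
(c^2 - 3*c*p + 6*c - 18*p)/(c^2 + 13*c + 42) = (c - 3*p)/(c + 7)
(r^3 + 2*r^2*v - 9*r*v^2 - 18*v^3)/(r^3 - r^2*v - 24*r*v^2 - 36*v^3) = (r - 3*v)/(r - 6*v)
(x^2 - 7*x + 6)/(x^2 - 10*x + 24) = (x - 1)/(x - 4)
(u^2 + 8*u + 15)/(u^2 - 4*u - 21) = (u + 5)/(u - 7)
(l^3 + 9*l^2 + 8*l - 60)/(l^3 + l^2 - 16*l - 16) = (l^3 + 9*l^2 + 8*l - 60)/(l^3 + l^2 - 16*l - 16)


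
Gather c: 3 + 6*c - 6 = 6*c - 3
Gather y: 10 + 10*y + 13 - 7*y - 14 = 3*y + 9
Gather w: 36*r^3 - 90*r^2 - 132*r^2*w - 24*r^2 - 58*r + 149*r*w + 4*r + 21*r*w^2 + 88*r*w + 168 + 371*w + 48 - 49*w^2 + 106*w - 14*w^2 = 36*r^3 - 114*r^2 - 54*r + w^2*(21*r - 63) + w*(-132*r^2 + 237*r + 477) + 216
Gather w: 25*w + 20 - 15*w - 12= 10*w + 8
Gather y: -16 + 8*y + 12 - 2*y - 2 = 6*y - 6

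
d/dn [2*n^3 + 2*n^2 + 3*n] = 6*n^2 + 4*n + 3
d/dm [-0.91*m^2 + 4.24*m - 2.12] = 4.24 - 1.82*m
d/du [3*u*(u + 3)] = 6*u + 9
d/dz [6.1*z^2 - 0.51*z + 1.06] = 12.2*z - 0.51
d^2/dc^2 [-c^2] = -2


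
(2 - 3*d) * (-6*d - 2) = 18*d^2 - 6*d - 4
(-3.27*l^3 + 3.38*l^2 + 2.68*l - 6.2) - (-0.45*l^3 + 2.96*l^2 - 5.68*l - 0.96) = -2.82*l^3 + 0.42*l^2 + 8.36*l - 5.24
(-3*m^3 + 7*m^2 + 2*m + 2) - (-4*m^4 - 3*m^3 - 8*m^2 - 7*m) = 4*m^4 + 15*m^2 + 9*m + 2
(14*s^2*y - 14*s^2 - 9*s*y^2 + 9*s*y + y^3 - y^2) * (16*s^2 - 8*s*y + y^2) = 224*s^4*y - 224*s^4 - 256*s^3*y^2 + 256*s^3*y + 102*s^2*y^3 - 102*s^2*y^2 - 17*s*y^4 + 17*s*y^3 + y^5 - y^4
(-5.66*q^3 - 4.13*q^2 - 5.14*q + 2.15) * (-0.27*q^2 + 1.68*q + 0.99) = 1.5282*q^5 - 8.3937*q^4 - 11.154*q^3 - 13.3044*q^2 - 1.4766*q + 2.1285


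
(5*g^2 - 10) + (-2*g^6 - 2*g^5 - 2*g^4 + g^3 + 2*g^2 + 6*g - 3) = -2*g^6 - 2*g^5 - 2*g^4 + g^3 + 7*g^2 + 6*g - 13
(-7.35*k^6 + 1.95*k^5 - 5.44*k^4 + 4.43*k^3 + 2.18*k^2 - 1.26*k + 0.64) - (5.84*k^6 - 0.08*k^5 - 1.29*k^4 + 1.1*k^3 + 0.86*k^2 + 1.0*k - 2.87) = -13.19*k^6 + 2.03*k^5 - 4.15*k^4 + 3.33*k^3 + 1.32*k^2 - 2.26*k + 3.51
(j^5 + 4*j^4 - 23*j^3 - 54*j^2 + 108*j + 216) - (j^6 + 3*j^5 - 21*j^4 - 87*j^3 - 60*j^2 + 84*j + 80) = -j^6 - 2*j^5 + 25*j^4 + 64*j^3 + 6*j^2 + 24*j + 136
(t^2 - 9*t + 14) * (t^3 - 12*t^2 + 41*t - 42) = t^5 - 21*t^4 + 163*t^3 - 579*t^2 + 952*t - 588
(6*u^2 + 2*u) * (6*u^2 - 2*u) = 36*u^4 - 4*u^2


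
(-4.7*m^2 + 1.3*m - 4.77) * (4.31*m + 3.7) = -20.257*m^3 - 11.787*m^2 - 15.7487*m - 17.649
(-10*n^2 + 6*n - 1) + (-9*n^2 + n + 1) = -19*n^2 + 7*n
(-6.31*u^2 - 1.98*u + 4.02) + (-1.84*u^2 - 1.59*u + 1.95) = -8.15*u^2 - 3.57*u + 5.97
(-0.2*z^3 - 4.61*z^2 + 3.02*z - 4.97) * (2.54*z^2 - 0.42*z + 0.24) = -0.508*z^5 - 11.6254*z^4 + 9.559*z^3 - 14.9986*z^2 + 2.8122*z - 1.1928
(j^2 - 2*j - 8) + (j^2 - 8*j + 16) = 2*j^2 - 10*j + 8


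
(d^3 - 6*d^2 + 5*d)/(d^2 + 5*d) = (d^2 - 6*d + 5)/(d + 5)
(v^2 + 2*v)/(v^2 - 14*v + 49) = v*(v + 2)/(v^2 - 14*v + 49)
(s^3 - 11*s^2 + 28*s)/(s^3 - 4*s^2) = (s - 7)/s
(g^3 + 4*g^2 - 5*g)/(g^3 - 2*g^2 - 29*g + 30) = g/(g - 6)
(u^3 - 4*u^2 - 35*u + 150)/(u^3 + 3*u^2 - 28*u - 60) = (u - 5)/(u + 2)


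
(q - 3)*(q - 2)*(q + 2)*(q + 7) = q^4 + 4*q^3 - 25*q^2 - 16*q + 84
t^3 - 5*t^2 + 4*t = t*(t - 4)*(t - 1)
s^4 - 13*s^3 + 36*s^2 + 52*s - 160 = (s - 8)*(s - 5)*(s - 2)*(s + 2)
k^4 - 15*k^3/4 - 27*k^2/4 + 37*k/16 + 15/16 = (k - 5)*(k - 1/2)*(k + 1/4)*(k + 3/2)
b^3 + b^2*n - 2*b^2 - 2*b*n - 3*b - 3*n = (b - 3)*(b + 1)*(b + n)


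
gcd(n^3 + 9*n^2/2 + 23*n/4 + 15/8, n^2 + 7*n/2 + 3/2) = n + 1/2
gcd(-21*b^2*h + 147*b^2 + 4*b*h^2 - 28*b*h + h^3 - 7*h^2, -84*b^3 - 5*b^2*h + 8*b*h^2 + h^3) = 21*b^2 - 4*b*h - h^2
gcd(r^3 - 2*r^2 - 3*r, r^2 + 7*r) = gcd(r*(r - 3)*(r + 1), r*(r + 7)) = r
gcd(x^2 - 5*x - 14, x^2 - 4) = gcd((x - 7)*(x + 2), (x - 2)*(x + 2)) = x + 2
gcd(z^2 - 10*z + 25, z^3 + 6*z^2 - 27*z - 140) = z - 5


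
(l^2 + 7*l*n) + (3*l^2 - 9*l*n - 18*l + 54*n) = 4*l^2 - 2*l*n - 18*l + 54*n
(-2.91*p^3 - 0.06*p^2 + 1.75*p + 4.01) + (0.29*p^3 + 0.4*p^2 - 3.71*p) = -2.62*p^3 + 0.34*p^2 - 1.96*p + 4.01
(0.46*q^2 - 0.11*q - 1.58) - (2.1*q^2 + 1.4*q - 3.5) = -1.64*q^2 - 1.51*q + 1.92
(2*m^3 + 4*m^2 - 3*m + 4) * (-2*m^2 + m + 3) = -4*m^5 - 6*m^4 + 16*m^3 + m^2 - 5*m + 12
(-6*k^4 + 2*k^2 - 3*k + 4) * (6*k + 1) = -36*k^5 - 6*k^4 + 12*k^3 - 16*k^2 + 21*k + 4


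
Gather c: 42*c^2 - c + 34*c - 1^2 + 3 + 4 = 42*c^2 + 33*c + 6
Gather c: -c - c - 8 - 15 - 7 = -2*c - 30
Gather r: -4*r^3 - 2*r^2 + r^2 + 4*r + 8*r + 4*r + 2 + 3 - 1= -4*r^3 - r^2 + 16*r + 4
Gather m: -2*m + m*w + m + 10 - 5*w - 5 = m*(w - 1) - 5*w + 5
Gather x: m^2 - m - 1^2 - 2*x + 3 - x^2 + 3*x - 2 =m^2 - m - x^2 + x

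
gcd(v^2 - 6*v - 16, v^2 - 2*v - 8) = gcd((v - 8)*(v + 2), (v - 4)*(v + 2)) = v + 2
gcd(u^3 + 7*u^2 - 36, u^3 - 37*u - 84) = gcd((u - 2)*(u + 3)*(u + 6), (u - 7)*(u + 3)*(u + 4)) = u + 3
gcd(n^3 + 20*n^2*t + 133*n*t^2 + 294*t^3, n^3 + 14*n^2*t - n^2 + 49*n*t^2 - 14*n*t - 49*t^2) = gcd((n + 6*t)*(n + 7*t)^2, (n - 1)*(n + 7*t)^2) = n^2 + 14*n*t + 49*t^2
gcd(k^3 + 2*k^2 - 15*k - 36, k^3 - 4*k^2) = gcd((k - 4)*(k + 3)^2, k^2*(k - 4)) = k - 4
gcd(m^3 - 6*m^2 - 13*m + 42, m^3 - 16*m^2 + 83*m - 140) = m - 7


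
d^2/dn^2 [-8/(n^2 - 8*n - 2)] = 16*(-n^2 + 8*n + 4*(n - 4)^2 + 2)/(-n^2 + 8*n + 2)^3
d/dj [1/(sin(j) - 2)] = -cos(j)/(sin(j) - 2)^2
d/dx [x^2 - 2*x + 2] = 2*x - 2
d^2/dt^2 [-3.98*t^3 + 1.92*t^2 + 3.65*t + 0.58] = 3.84 - 23.88*t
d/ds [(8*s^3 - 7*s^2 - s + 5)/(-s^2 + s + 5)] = 2*(-4*s^4 + 8*s^3 + 56*s^2 - 30*s - 5)/(s^4 - 2*s^3 - 9*s^2 + 10*s + 25)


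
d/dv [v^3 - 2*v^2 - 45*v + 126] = 3*v^2 - 4*v - 45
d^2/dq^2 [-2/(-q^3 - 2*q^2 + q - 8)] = 4*(-(3*q + 2)*(q^3 + 2*q^2 - q + 8) + (3*q^2 + 4*q - 1)^2)/(q^3 + 2*q^2 - q + 8)^3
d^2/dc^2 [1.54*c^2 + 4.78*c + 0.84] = 3.08000000000000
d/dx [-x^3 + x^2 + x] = -3*x^2 + 2*x + 1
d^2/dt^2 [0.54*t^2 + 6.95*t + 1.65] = 1.08000000000000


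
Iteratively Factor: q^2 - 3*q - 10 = (q - 5)*(q + 2)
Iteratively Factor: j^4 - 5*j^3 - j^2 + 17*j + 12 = (j + 1)*(j^3 - 6*j^2 + 5*j + 12) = (j - 4)*(j + 1)*(j^2 - 2*j - 3) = (j - 4)*(j + 1)^2*(j - 3)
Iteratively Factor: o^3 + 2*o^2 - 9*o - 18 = (o + 3)*(o^2 - o - 6) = (o - 3)*(o + 3)*(o + 2)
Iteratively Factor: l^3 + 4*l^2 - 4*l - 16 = (l - 2)*(l^2 + 6*l + 8) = (l - 2)*(l + 4)*(l + 2)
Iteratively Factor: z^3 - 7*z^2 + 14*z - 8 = (z - 4)*(z^2 - 3*z + 2) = (z - 4)*(z - 2)*(z - 1)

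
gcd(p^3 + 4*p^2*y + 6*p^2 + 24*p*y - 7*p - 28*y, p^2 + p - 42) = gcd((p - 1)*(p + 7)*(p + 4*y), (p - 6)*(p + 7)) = p + 7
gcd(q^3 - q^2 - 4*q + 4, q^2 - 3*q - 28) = 1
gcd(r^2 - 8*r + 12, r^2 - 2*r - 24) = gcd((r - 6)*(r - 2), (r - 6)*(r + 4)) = r - 6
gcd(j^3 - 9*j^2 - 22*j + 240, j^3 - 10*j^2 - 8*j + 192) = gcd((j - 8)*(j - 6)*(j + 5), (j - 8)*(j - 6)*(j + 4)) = j^2 - 14*j + 48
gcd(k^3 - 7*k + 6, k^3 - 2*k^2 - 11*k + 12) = k^2 + 2*k - 3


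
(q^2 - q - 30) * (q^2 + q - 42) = q^4 - 73*q^2 + 12*q + 1260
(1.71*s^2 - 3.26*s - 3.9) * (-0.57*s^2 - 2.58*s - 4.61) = -0.9747*s^4 - 2.5536*s^3 + 2.7507*s^2 + 25.0906*s + 17.979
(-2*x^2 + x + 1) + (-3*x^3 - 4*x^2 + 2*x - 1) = -3*x^3 - 6*x^2 + 3*x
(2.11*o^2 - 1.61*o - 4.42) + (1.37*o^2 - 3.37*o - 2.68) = 3.48*o^2 - 4.98*o - 7.1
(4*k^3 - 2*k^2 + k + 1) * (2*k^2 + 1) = 8*k^5 - 4*k^4 + 6*k^3 + k + 1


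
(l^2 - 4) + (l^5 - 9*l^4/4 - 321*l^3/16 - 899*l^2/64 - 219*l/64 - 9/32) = l^5 - 9*l^4/4 - 321*l^3/16 - 835*l^2/64 - 219*l/64 - 137/32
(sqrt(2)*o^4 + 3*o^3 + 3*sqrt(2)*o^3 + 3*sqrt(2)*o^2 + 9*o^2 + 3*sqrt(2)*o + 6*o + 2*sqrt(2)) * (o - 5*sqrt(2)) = sqrt(2)*o^5 - 7*o^4 + 3*sqrt(2)*o^4 - 21*o^3 - 12*sqrt(2)*o^3 - 42*sqrt(2)*o^2 - 24*o^2 - 28*sqrt(2)*o - 30*o - 20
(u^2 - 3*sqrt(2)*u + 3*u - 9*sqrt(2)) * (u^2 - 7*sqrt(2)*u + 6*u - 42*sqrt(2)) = u^4 - 10*sqrt(2)*u^3 + 9*u^3 - 90*sqrt(2)*u^2 + 60*u^2 - 180*sqrt(2)*u + 378*u + 756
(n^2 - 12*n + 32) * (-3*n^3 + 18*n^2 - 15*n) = -3*n^5 + 54*n^4 - 327*n^3 + 756*n^2 - 480*n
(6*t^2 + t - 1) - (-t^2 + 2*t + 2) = 7*t^2 - t - 3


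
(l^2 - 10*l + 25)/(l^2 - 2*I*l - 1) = (-l^2 + 10*l - 25)/(-l^2 + 2*I*l + 1)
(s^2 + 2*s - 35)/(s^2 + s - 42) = (s - 5)/(s - 6)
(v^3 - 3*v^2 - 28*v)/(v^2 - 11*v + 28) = v*(v + 4)/(v - 4)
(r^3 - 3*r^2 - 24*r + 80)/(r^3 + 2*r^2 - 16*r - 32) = (r^2 + r - 20)/(r^2 + 6*r + 8)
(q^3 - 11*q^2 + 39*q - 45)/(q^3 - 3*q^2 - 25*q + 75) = (q - 3)/(q + 5)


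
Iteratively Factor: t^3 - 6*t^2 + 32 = (t - 4)*(t^2 - 2*t - 8) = (t - 4)^2*(t + 2)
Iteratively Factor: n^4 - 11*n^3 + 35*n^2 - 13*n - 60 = (n - 3)*(n^3 - 8*n^2 + 11*n + 20) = (n - 3)*(n + 1)*(n^2 - 9*n + 20) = (n - 5)*(n - 3)*(n + 1)*(n - 4)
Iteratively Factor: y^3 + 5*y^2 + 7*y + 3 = (y + 1)*(y^2 + 4*y + 3) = (y + 1)^2*(y + 3)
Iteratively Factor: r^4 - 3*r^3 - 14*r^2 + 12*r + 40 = (r + 2)*(r^3 - 5*r^2 - 4*r + 20) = (r - 2)*(r + 2)*(r^2 - 3*r - 10) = (r - 2)*(r + 2)^2*(r - 5)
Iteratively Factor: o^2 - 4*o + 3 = (o - 1)*(o - 3)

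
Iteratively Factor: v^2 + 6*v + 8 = (v + 2)*(v + 4)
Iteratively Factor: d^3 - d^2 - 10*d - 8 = (d - 4)*(d^2 + 3*d + 2) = (d - 4)*(d + 2)*(d + 1)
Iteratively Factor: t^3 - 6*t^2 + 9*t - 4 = (t - 1)*(t^2 - 5*t + 4) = (t - 4)*(t - 1)*(t - 1)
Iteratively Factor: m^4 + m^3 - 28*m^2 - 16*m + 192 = (m - 3)*(m^3 + 4*m^2 - 16*m - 64) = (m - 3)*(m + 4)*(m^2 - 16) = (m - 3)*(m + 4)^2*(m - 4)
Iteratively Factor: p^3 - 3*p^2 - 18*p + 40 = (p + 4)*(p^2 - 7*p + 10) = (p - 5)*(p + 4)*(p - 2)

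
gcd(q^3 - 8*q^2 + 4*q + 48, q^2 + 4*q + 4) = q + 2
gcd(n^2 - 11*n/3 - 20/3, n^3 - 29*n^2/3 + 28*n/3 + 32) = n + 4/3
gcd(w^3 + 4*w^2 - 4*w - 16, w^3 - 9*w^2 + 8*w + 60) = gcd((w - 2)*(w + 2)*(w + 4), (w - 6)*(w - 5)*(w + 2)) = w + 2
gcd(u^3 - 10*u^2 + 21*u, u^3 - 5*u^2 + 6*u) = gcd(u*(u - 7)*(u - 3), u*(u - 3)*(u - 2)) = u^2 - 3*u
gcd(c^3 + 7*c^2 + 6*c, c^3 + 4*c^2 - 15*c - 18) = c^2 + 7*c + 6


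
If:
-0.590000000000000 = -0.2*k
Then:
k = 2.95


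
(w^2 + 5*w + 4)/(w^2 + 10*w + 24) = (w + 1)/(w + 6)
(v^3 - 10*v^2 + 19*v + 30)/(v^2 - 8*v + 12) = (v^2 - 4*v - 5)/(v - 2)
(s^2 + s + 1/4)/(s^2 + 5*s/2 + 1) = (s + 1/2)/(s + 2)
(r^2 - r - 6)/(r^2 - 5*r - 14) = (r - 3)/(r - 7)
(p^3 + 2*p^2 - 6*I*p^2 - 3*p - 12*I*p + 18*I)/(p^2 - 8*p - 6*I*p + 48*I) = (p^2 + 2*p - 3)/(p - 8)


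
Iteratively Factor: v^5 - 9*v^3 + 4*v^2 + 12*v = (v)*(v^4 - 9*v^2 + 4*v + 12) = v*(v + 1)*(v^3 - v^2 - 8*v + 12) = v*(v - 2)*(v + 1)*(v^2 + v - 6) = v*(v - 2)^2*(v + 1)*(v + 3)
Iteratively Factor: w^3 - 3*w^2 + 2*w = (w)*(w^2 - 3*w + 2) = w*(w - 1)*(w - 2)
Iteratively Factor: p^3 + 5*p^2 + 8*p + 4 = (p + 2)*(p^2 + 3*p + 2) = (p + 2)^2*(p + 1)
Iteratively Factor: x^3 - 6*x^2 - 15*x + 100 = (x - 5)*(x^2 - x - 20) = (x - 5)*(x + 4)*(x - 5)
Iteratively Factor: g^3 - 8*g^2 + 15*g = (g - 3)*(g^2 - 5*g) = (g - 5)*(g - 3)*(g)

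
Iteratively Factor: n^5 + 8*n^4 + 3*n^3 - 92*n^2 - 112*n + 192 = (n + 4)*(n^4 + 4*n^3 - 13*n^2 - 40*n + 48) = (n + 4)^2*(n^3 - 13*n + 12) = (n - 1)*(n + 4)^2*(n^2 + n - 12) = (n - 3)*(n - 1)*(n + 4)^2*(n + 4)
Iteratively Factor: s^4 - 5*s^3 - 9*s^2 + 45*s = (s - 5)*(s^3 - 9*s) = (s - 5)*(s + 3)*(s^2 - 3*s) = (s - 5)*(s - 3)*(s + 3)*(s)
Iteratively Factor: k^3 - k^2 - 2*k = (k)*(k^2 - k - 2) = k*(k - 2)*(k + 1)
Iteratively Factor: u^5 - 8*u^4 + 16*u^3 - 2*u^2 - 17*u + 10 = (u + 1)*(u^4 - 9*u^3 + 25*u^2 - 27*u + 10) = (u - 5)*(u + 1)*(u^3 - 4*u^2 + 5*u - 2) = (u - 5)*(u - 1)*(u + 1)*(u^2 - 3*u + 2) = (u - 5)*(u - 1)^2*(u + 1)*(u - 2)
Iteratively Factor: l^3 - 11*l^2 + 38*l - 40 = (l - 4)*(l^2 - 7*l + 10) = (l - 5)*(l - 4)*(l - 2)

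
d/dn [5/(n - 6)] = -5/(n - 6)^2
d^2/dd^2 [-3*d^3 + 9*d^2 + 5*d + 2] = 18 - 18*d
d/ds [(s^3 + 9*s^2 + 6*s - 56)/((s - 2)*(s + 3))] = (s^2 + 6*s + 5)/(s^2 + 6*s + 9)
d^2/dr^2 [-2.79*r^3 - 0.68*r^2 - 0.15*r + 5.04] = -16.74*r - 1.36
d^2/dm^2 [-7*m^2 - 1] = -14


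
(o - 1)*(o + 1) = o^2 - 1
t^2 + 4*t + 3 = (t + 1)*(t + 3)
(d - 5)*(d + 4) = d^2 - d - 20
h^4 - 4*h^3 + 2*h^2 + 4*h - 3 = (h - 3)*(h - 1)^2*(h + 1)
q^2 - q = q*(q - 1)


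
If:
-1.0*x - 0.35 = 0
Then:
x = -0.35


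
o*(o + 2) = o^2 + 2*o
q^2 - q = q*(q - 1)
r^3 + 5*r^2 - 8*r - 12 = (r - 2)*(r + 1)*(r + 6)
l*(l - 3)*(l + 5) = l^3 + 2*l^2 - 15*l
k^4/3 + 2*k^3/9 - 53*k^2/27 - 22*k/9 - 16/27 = (k/3 + 1/3)*(k - 8/3)*(k + 1/3)*(k + 2)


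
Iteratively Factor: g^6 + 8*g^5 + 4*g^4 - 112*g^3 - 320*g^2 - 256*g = (g + 4)*(g^5 + 4*g^4 - 12*g^3 - 64*g^2 - 64*g) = (g + 2)*(g + 4)*(g^4 + 2*g^3 - 16*g^2 - 32*g) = (g + 2)^2*(g + 4)*(g^3 - 16*g) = (g + 2)^2*(g + 4)^2*(g^2 - 4*g) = (g - 4)*(g + 2)^2*(g + 4)^2*(g)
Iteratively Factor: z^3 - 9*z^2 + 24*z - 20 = (z - 5)*(z^2 - 4*z + 4) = (z - 5)*(z - 2)*(z - 2)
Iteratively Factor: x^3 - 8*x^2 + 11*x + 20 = (x - 4)*(x^2 - 4*x - 5) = (x - 5)*(x - 4)*(x + 1)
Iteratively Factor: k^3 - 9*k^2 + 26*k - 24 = (k - 3)*(k^2 - 6*k + 8) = (k - 3)*(k - 2)*(k - 4)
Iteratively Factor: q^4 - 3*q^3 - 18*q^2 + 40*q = (q + 4)*(q^3 - 7*q^2 + 10*q) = (q - 5)*(q + 4)*(q^2 - 2*q) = (q - 5)*(q - 2)*(q + 4)*(q)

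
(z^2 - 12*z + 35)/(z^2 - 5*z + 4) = (z^2 - 12*z + 35)/(z^2 - 5*z + 4)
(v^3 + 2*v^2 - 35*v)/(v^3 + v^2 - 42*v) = (v - 5)/(v - 6)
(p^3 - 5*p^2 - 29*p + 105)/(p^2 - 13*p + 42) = (p^2 + 2*p - 15)/(p - 6)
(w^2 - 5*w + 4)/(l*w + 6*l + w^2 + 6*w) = (w^2 - 5*w + 4)/(l*w + 6*l + w^2 + 6*w)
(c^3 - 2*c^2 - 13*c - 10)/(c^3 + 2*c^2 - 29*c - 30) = (c + 2)/(c + 6)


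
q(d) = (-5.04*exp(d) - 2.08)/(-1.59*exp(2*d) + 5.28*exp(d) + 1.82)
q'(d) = (-5.04*exp(d) - 2.08)*(3.18*exp(2*d) - 5.28*exp(d))/(-1.59*exp(2*d) + 5.28*exp(d) + 1.82)^2 - 5.04*exp(d)/(-1.59*exp(2*d) + 5.28*exp(d) + 1.82) = (-8.0136*exp(2*d) - 6.6144*exp(d) + 1.8096)*exp(d)/(2.5281*exp(4*d) - 16.7904*exp(3*d) + 22.0908*exp(2*d) + 19.2192*exp(d) + 3.3124)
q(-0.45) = -1.17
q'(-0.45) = -0.18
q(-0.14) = -1.24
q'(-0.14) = -0.32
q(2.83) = 0.24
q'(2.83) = -0.31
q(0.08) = -1.33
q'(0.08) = -0.50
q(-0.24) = -1.21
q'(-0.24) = -0.26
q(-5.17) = -1.14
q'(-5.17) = 0.00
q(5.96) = 0.01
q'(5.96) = -0.01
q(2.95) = 0.21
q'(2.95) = -0.26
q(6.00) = 0.01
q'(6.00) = -0.00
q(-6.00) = -1.14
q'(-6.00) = 0.00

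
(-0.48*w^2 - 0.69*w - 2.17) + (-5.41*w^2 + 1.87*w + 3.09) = -5.89*w^2 + 1.18*w + 0.92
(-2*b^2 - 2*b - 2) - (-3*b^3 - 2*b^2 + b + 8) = 3*b^3 - 3*b - 10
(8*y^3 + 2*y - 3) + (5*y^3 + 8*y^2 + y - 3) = 13*y^3 + 8*y^2 + 3*y - 6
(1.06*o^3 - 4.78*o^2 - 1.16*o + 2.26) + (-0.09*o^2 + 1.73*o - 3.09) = 1.06*o^3 - 4.87*o^2 + 0.57*o - 0.83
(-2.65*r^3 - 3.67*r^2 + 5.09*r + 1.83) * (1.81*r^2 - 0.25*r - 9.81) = -4.7965*r^5 - 5.9802*r^4 + 36.1269*r^3 + 38.0425*r^2 - 50.3904*r - 17.9523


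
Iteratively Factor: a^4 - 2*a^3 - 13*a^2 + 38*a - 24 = (a - 2)*(a^3 - 13*a + 12) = (a - 3)*(a - 2)*(a^2 + 3*a - 4) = (a - 3)*(a - 2)*(a - 1)*(a + 4)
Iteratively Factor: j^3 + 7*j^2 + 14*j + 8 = (j + 4)*(j^2 + 3*j + 2) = (j + 1)*(j + 4)*(j + 2)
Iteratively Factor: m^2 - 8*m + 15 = (m - 3)*(m - 5)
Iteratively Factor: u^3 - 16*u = (u + 4)*(u^2 - 4*u) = (u - 4)*(u + 4)*(u)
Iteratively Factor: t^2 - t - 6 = (t + 2)*(t - 3)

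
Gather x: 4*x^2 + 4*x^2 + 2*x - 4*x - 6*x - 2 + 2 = 8*x^2 - 8*x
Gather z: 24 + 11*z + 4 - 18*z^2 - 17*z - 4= -18*z^2 - 6*z + 24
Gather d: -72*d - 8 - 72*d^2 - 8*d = -72*d^2 - 80*d - 8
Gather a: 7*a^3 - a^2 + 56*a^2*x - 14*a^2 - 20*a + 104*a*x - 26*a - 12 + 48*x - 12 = 7*a^3 + a^2*(56*x - 15) + a*(104*x - 46) + 48*x - 24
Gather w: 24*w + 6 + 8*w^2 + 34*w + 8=8*w^2 + 58*w + 14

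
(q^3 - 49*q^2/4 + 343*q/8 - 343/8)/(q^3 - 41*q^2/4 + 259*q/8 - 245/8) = (q - 7)/(q - 5)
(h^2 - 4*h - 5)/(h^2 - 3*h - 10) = (h + 1)/(h + 2)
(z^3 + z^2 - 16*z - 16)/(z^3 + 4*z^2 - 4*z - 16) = (z^2 - 3*z - 4)/(z^2 - 4)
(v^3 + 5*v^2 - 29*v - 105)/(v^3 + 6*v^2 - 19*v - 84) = (v - 5)/(v - 4)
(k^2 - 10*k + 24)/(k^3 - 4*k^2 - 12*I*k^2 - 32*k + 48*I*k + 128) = (k - 6)/(k^2 - 12*I*k - 32)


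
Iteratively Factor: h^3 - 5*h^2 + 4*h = (h - 4)*(h^2 - h) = (h - 4)*(h - 1)*(h)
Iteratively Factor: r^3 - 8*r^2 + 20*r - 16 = (r - 4)*(r^2 - 4*r + 4) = (r - 4)*(r - 2)*(r - 2)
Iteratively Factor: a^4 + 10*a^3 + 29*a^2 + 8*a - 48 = (a + 4)*(a^3 + 6*a^2 + 5*a - 12) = (a - 1)*(a + 4)*(a^2 + 7*a + 12) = (a - 1)*(a + 3)*(a + 4)*(a + 4)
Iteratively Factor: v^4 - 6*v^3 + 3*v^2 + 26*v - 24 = (v + 2)*(v^3 - 8*v^2 + 19*v - 12) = (v - 3)*(v + 2)*(v^2 - 5*v + 4) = (v - 4)*(v - 3)*(v + 2)*(v - 1)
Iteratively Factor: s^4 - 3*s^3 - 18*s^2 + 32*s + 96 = (s + 3)*(s^3 - 6*s^2 + 32) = (s - 4)*(s + 3)*(s^2 - 2*s - 8) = (s - 4)*(s + 2)*(s + 3)*(s - 4)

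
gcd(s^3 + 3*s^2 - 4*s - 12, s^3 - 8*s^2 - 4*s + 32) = s^2 - 4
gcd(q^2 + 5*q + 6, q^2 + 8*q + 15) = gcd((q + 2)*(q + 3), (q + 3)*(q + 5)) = q + 3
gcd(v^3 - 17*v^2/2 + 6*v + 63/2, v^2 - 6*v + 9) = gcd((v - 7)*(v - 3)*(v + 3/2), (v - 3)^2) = v - 3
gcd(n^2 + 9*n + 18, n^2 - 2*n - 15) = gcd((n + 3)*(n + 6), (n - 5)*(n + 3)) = n + 3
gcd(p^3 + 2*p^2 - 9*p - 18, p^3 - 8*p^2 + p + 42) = p^2 - p - 6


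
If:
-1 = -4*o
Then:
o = 1/4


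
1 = 1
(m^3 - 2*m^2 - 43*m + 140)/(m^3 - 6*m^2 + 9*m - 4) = (m^2 + 2*m - 35)/(m^2 - 2*m + 1)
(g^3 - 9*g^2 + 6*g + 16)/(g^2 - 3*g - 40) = (g^2 - g - 2)/(g + 5)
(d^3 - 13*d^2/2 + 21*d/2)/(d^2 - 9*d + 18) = d*(2*d - 7)/(2*(d - 6))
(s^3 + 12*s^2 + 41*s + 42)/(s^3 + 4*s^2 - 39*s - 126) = (s + 2)/(s - 6)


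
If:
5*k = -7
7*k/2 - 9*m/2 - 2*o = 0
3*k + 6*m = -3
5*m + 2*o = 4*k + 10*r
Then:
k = -7/5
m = 1/5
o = -29/10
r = 2/25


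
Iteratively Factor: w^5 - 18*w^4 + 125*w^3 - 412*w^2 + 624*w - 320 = (w - 4)*(w^4 - 14*w^3 + 69*w^2 - 136*w + 80) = (w - 4)^2*(w^3 - 10*w^2 + 29*w - 20) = (w - 4)^3*(w^2 - 6*w + 5) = (w - 5)*(w - 4)^3*(w - 1)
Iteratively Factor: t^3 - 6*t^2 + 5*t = (t)*(t^2 - 6*t + 5) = t*(t - 5)*(t - 1)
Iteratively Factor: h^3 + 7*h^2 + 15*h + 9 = (h + 3)*(h^2 + 4*h + 3) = (h + 1)*(h + 3)*(h + 3)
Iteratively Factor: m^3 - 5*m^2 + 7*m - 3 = (m - 1)*(m^2 - 4*m + 3) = (m - 3)*(m - 1)*(m - 1)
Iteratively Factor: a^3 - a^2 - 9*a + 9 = (a - 3)*(a^2 + 2*a - 3) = (a - 3)*(a + 3)*(a - 1)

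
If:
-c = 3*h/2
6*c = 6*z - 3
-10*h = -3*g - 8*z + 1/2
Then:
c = z - 1/2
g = 23/18 - 44*z/9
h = 1/3 - 2*z/3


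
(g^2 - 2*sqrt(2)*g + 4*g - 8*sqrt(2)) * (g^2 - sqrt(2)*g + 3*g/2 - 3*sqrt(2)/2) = g^4 - 3*sqrt(2)*g^3 + 11*g^3/2 - 33*sqrt(2)*g^2/2 + 10*g^2 - 18*sqrt(2)*g + 22*g + 24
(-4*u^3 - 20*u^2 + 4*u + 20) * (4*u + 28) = -16*u^4 - 192*u^3 - 544*u^2 + 192*u + 560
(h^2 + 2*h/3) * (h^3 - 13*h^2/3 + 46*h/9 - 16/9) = h^5 - 11*h^4/3 + 20*h^3/9 + 44*h^2/27 - 32*h/27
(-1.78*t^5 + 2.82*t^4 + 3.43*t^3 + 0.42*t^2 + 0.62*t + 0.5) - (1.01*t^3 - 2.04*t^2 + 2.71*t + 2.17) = -1.78*t^5 + 2.82*t^4 + 2.42*t^3 + 2.46*t^2 - 2.09*t - 1.67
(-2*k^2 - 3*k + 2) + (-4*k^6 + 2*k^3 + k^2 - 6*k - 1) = -4*k^6 + 2*k^3 - k^2 - 9*k + 1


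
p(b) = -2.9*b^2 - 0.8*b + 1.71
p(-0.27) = 1.71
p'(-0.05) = -0.51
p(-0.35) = 1.63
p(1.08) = -2.54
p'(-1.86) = 9.99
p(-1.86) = -6.83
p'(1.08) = -7.06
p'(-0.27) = 0.77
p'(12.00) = -70.40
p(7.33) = -159.97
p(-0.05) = 1.74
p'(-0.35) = 1.23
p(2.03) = -11.86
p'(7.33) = -43.31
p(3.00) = -26.79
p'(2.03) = -12.57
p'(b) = -5.8*b - 0.8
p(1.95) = -10.88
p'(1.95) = -12.11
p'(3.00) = -18.20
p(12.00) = -425.49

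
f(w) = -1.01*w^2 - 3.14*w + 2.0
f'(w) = -2.02*w - 3.14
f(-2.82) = 2.82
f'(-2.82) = 2.56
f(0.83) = -1.30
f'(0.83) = -4.82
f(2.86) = -15.24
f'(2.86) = -8.92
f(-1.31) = 4.38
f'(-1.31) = -0.49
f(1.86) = -7.33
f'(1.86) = -6.90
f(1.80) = -6.92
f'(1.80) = -6.78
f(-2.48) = 3.58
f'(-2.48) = 1.87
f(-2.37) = 3.77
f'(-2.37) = 1.65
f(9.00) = -108.07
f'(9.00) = -21.32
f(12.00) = -181.12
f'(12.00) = -27.38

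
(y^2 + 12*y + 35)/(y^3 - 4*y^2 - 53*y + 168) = (y + 5)/(y^2 - 11*y + 24)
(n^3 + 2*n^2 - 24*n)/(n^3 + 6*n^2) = (n - 4)/n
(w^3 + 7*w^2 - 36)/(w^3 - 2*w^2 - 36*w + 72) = (w + 3)/(w - 6)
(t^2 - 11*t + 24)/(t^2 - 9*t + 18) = (t - 8)/(t - 6)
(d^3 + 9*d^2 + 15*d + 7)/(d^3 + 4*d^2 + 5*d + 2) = (d + 7)/(d + 2)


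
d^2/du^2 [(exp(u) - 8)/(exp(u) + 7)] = 15*(7 - exp(u))*exp(u)/(exp(3*u) + 21*exp(2*u) + 147*exp(u) + 343)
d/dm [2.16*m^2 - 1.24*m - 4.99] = 4.32*m - 1.24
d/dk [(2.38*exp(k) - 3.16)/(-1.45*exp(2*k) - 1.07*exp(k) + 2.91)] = (3.451*exp(2*k) - 9.164*exp(k) + 3.5446)*exp(k)/(2.1025*exp(4*k) + 3.103*exp(3*k) - 7.2941*exp(2*k) - 6.2274*exp(k) + 8.4681)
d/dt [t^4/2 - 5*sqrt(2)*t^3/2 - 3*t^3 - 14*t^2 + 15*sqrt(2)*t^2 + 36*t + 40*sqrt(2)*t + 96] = 2*t^3 - 15*sqrt(2)*t^2/2 - 9*t^2 - 28*t + 30*sqrt(2)*t + 36 + 40*sqrt(2)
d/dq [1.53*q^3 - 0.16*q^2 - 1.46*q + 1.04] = 4.59*q^2 - 0.32*q - 1.46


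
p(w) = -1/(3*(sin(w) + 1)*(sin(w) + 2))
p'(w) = cos(w)/(3*(sin(w) + 1)*(sin(w) + 2)^2) + cos(w)/(3*(sin(w) + 1)^2*(sin(w) + 2))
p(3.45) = -0.28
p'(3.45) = -0.54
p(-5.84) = -0.10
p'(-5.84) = 0.10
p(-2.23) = -1.32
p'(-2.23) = -4.51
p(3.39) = -0.25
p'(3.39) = -0.46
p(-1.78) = -14.96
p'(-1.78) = -145.56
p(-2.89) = -0.25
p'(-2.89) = -0.47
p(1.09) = -0.06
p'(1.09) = 0.02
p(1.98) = -0.06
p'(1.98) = -0.02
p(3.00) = -0.14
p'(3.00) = -0.18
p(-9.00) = -0.36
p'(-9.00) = -0.76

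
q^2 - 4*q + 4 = (q - 2)^2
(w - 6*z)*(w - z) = w^2 - 7*w*z + 6*z^2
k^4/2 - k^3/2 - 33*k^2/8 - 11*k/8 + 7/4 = (k/2 + 1/2)*(k - 7/2)*(k - 1/2)*(k + 2)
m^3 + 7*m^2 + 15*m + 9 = (m + 1)*(m + 3)^2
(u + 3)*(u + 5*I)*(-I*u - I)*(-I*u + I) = -u^4 - 3*u^3 - 5*I*u^3 + u^2 - 15*I*u^2 + 3*u + 5*I*u + 15*I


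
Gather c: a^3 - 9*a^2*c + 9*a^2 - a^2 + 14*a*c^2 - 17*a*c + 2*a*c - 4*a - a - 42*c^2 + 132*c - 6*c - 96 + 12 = a^3 + 8*a^2 - 5*a + c^2*(14*a - 42) + c*(-9*a^2 - 15*a + 126) - 84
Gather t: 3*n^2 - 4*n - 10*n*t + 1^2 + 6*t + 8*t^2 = 3*n^2 - 4*n + 8*t^2 + t*(6 - 10*n) + 1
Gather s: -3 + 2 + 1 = 0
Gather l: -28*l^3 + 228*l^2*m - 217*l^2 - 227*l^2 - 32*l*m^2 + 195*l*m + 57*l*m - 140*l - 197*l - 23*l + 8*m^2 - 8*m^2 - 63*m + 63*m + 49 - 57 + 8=-28*l^3 + l^2*(228*m - 444) + l*(-32*m^2 + 252*m - 360)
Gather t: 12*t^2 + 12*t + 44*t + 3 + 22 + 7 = 12*t^2 + 56*t + 32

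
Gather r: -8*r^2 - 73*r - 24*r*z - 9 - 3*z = -8*r^2 + r*(-24*z - 73) - 3*z - 9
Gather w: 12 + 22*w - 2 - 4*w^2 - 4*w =-4*w^2 + 18*w + 10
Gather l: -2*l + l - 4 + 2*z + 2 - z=-l + z - 2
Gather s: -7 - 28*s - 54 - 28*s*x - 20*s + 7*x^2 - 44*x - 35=s*(-28*x - 48) + 7*x^2 - 44*x - 96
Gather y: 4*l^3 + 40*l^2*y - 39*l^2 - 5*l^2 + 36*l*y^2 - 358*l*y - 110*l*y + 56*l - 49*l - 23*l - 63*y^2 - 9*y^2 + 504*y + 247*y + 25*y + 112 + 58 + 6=4*l^3 - 44*l^2 - 16*l + y^2*(36*l - 72) + y*(40*l^2 - 468*l + 776) + 176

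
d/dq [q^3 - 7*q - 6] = 3*q^2 - 7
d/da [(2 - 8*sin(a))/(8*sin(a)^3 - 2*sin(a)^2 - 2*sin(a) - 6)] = (32*sin(a)^3 - 16*sin(a)^2 + 2*sin(a) + 13)*cos(a)/(-4*sin(a)^3 + sin(a)^2 + sin(a) + 3)^2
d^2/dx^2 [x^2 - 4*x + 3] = 2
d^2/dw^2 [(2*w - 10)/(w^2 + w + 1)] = 4*((4 - 3*w)*(w^2 + w + 1) + (w - 5)*(2*w + 1)^2)/(w^2 + w + 1)^3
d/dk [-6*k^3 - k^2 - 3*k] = -18*k^2 - 2*k - 3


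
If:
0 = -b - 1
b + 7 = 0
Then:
No Solution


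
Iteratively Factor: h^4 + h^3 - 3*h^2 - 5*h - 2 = (h + 1)*(h^3 - 3*h - 2) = (h - 2)*(h + 1)*(h^2 + 2*h + 1) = (h - 2)*(h + 1)^2*(h + 1)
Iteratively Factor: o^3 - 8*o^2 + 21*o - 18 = (o - 3)*(o^2 - 5*o + 6) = (o - 3)^2*(o - 2)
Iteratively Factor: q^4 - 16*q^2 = (q)*(q^3 - 16*q) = q^2*(q^2 - 16) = q^2*(q - 4)*(q + 4)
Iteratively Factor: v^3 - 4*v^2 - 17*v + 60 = (v - 3)*(v^2 - v - 20) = (v - 3)*(v + 4)*(v - 5)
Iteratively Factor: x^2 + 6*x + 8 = (x + 2)*(x + 4)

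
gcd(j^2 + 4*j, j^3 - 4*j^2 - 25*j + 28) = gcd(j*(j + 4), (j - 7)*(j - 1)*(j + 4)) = j + 4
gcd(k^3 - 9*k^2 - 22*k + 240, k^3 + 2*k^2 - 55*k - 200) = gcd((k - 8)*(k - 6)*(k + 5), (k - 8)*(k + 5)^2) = k^2 - 3*k - 40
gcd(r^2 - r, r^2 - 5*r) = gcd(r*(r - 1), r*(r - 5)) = r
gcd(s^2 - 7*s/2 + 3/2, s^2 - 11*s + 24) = s - 3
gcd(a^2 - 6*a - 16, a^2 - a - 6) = a + 2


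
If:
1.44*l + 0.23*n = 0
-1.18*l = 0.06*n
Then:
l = 0.00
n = 0.00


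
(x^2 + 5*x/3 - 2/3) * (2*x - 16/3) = 2*x^3 - 2*x^2 - 92*x/9 + 32/9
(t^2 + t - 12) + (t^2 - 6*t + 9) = 2*t^2 - 5*t - 3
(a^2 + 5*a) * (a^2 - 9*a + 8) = a^4 - 4*a^3 - 37*a^2 + 40*a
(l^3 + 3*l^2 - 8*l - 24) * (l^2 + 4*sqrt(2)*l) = l^5 + 3*l^4 + 4*sqrt(2)*l^4 - 8*l^3 + 12*sqrt(2)*l^3 - 32*sqrt(2)*l^2 - 24*l^2 - 96*sqrt(2)*l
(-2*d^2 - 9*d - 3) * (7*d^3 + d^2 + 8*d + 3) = -14*d^5 - 65*d^4 - 46*d^3 - 81*d^2 - 51*d - 9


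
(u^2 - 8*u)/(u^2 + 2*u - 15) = u*(u - 8)/(u^2 + 2*u - 15)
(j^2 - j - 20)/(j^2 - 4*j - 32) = (j - 5)/(j - 8)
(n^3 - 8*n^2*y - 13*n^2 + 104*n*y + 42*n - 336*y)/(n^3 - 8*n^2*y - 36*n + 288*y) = (n - 7)/(n + 6)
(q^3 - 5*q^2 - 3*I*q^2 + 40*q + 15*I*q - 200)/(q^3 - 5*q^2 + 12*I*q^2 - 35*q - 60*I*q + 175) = (q - 8*I)/(q + 7*I)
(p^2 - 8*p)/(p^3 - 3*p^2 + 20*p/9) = 9*(p - 8)/(9*p^2 - 27*p + 20)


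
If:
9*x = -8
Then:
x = -8/9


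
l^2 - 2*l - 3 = (l - 3)*(l + 1)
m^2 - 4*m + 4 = (m - 2)^2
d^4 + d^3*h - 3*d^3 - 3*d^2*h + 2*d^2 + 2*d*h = d*(d - 2)*(d - 1)*(d + h)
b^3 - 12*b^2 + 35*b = b*(b - 7)*(b - 5)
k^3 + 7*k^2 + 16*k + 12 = (k + 2)^2*(k + 3)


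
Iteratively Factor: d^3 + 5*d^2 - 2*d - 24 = (d - 2)*(d^2 + 7*d + 12) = (d - 2)*(d + 3)*(d + 4)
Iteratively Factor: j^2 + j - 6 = (j + 3)*(j - 2)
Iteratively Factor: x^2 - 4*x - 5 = (x - 5)*(x + 1)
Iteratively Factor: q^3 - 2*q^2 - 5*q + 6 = (q - 1)*(q^2 - q - 6) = (q - 3)*(q - 1)*(q + 2)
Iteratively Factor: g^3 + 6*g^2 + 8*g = (g + 2)*(g^2 + 4*g) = (g + 2)*(g + 4)*(g)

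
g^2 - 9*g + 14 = (g - 7)*(g - 2)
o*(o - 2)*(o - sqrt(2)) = o^3 - 2*o^2 - sqrt(2)*o^2 + 2*sqrt(2)*o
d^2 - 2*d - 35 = (d - 7)*(d + 5)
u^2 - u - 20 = (u - 5)*(u + 4)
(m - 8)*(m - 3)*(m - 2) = m^3 - 13*m^2 + 46*m - 48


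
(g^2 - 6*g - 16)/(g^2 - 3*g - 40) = (g + 2)/(g + 5)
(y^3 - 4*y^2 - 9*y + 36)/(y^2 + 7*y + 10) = (y^3 - 4*y^2 - 9*y + 36)/(y^2 + 7*y + 10)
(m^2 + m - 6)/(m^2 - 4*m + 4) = (m + 3)/(m - 2)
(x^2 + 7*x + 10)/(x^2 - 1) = (x^2 + 7*x + 10)/(x^2 - 1)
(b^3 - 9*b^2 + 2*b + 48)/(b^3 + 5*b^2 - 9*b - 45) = (b^2 - 6*b - 16)/(b^2 + 8*b + 15)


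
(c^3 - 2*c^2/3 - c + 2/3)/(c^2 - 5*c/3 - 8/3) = (3*c^2 - 5*c + 2)/(3*c - 8)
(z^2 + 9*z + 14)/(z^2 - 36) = (z^2 + 9*z + 14)/(z^2 - 36)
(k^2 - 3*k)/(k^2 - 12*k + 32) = k*(k - 3)/(k^2 - 12*k + 32)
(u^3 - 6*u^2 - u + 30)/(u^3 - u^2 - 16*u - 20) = (u - 3)/(u + 2)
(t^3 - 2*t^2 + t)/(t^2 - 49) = t*(t^2 - 2*t + 1)/(t^2 - 49)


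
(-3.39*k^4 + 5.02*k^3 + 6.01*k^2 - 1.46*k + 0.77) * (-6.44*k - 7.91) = 21.8316*k^5 - 5.5139*k^4 - 78.4126*k^3 - 38.1367*k^2 + 6.5898*k - 6.0907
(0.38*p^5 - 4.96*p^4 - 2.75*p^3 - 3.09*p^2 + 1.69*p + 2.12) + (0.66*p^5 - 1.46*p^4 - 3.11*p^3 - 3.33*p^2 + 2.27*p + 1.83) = 1.04*p^5 - 6.42*p^4 - 5.86*p^3 - 6.42*p^2 + 3.96*p + 3.95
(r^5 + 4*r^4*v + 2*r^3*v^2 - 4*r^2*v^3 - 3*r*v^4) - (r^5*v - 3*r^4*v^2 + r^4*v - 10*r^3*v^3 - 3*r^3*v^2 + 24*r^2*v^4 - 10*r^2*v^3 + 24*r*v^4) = -r^5*v + r^5 + 3*r^4*v^2 + 3*r^4*v + 10*r^3*v^3 + 5*r^3*v^2 - 24*r^2*v^4 + 6*r^2*v^3 - 27*r*v^4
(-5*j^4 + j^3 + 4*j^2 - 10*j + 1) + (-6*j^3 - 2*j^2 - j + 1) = -5*j^4 - 5*j^3 + 2*j^2 - 11*j + 2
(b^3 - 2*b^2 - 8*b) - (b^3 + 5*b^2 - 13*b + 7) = -7*b^2 + 5*b - 7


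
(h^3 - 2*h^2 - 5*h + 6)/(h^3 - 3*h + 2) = (h - 3)/(h - 1)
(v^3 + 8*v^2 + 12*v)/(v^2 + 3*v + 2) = v*(v + 6)/(v + 1)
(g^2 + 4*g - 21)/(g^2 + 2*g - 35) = (g - 3)/(g - 5)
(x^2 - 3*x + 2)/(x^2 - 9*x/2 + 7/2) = 2*(x - 2)/(2*x - 7)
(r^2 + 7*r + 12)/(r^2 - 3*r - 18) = (r + 4)/(r - 6)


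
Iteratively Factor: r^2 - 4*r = (r - 4)*(r)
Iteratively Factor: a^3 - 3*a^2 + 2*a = (a - 2)*(a^2 - a) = (a - 2)*(a - 1)*(a)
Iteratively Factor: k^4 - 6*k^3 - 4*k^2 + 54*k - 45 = (k - 3)*(k^3 - 3*k^2 - 13*k + 15) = (k - 3)*(k - 1)*(k^2 - 2*k - 15) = (k - 5)*(k - 3)*(k - 1)*(k + 3)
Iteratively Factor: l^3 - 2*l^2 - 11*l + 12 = (l - 4)*(l^2 + 2*l - 3) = (l - 4)*(l + 3)*(l - 1)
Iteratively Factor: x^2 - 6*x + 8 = (x - 4)*(x - 2)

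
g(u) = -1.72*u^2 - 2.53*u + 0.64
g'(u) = -3.44*u - 2.53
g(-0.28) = 1.21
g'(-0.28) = -1.57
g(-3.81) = -14.69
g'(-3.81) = 10.58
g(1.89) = -10.29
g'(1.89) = -9.03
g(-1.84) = -0.53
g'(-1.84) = 3.80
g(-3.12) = -8.21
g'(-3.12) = 8.20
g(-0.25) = 1.16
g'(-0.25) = -1.67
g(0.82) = -2.59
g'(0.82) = -5.35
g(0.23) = -0.03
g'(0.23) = -3.32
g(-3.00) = -7.25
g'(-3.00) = 7.79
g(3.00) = -22.43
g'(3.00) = -12.85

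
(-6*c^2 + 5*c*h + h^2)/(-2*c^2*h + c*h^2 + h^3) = (6*c + h)/(h*(2*c + h))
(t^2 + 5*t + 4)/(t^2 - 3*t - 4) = (t + 4)/(t - 4)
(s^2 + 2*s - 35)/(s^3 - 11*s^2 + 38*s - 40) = (s + 7)/(s^2 - 6*s + 8)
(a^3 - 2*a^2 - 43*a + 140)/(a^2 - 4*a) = a + 2 - 35/a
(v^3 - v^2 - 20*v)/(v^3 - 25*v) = (v + 4)/(v + 5)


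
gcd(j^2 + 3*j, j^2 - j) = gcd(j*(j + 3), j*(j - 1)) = j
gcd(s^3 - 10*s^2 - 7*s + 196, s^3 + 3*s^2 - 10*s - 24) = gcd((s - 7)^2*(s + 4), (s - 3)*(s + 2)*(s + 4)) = s + 4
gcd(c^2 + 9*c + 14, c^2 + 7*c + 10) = c + 2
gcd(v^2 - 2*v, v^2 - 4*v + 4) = v - 2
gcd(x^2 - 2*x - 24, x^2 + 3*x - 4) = x + 4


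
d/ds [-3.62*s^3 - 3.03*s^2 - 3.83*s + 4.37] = -10.86*s^2 - 6.06*s - 3.83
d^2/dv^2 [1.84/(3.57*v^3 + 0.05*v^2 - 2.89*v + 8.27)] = (-(39.4128*v + 0.184)*(3.57*v^3 + 0.05*v^2 - 2.89*v + 8.27) + 1.84*(10.71*v^2 + 0.1*v - 2.89)*(21.42*v^2 + 0.2*v - 5.78))/(3.57*v^3 + 0.05*v^2 - 2.89*v + 8.27)^3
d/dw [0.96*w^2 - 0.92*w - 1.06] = 1.92*w - 0.92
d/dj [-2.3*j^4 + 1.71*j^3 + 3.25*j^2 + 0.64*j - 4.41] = -9.2*j^3 + 5.13*j^2 + 6.5*j + 0.64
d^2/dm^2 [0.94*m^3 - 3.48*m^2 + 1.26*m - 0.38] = 5.64*m - 6.96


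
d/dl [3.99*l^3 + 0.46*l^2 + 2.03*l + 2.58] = 11.97*l^2 + 0.92*l + 2.03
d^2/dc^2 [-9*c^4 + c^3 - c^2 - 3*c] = -108*c^2 + 6*c - 2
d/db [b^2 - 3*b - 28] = 2*b - 3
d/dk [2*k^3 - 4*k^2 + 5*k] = 6*k^2 - 8*k + 5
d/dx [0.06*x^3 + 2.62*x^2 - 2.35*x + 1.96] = 0.18*x^2 + 5.24*x - 2.35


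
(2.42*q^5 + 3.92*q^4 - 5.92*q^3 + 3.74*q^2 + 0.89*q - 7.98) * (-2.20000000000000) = -5.324*q^5 - 8.624*q^4 + 13.024*q^3 - 8.228*q^2 - 1.958*q + 17.556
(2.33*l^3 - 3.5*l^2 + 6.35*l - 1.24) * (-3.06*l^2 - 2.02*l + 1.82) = -7.1298*l^5 + 6.0034*l^4 - 8.1204*l^3 - 15.4026*l^2 + 14.0618*l - 2.2568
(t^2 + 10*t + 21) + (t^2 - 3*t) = 2*t^2 + 7*t + 21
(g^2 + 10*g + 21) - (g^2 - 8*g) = 18*g + 21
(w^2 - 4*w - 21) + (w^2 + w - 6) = 2*w^2 - 3*w - 27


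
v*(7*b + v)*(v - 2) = 7*b*v^2 - 14*b*v + v^3 - 2*v^2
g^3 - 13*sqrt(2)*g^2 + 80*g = g*(g - 8*sqrt(2))*(g - 5*sqrt(2))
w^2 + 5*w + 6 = (w + 2)*(w + 3)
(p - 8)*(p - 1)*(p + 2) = p^3 - 7*p^2 - 10*p + 16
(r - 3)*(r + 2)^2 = r^3 + r^2 - 8*r - 12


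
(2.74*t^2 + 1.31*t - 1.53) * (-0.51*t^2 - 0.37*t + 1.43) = -1.3974*t^4 - 1.6819*t^3 + 4.2138*t^2 + 2.4394*t - 2.1879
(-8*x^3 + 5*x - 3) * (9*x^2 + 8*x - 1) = -72*x^5 - 64*x^4 + 53*x^3 + 13*x^2 - 29*x + 3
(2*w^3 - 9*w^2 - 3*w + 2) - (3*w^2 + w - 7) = 2*w^3 - 12*w^2 - 4*w + 9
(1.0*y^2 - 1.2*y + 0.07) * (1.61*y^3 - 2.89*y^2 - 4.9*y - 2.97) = 1.61*y^5 - 4.822*y^4 - 1.3193*y^3 + 2.7077*y^2 + 3.221*y - 0.2079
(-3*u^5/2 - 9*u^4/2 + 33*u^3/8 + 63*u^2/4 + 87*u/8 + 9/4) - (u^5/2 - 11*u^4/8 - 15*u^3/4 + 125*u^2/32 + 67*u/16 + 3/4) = -2*u^5 - 25*u^4/8 + 63*u^3/8 + 379*u^2/32 + 107*u/16 + 3/2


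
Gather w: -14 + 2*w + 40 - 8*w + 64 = 90 - 6*w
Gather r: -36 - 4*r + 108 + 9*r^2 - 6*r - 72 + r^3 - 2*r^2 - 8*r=r^3 + 7*r^2 - 18*r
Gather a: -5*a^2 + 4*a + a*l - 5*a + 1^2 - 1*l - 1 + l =-5*a^2 + a*(l - 1)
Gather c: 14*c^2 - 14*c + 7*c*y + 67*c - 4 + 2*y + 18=14*c^2 + c*(7*y + 53) + 2*y + 14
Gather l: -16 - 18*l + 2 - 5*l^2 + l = -5*l^2 - 17*l - 14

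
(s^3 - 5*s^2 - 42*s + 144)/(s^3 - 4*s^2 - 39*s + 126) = (s - 8)/(s - 7)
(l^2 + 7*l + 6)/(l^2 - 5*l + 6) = (l^2 + 7*l + 6)/(l^2 - 5*l + 6)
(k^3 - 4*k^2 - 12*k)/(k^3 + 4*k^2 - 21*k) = (k^2 - 4*k - 12)/(k^2 + 4*k - 21)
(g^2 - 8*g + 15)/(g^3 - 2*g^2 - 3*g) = (g - 5)/(g*(g + 1))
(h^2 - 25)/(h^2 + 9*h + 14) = (h^2 - 25)/(h^2 + 9*h + 14)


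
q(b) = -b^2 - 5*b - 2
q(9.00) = -128.00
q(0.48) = -4.63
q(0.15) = -2.77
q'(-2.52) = 0.04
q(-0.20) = -1.04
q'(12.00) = -29.00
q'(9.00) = -23.00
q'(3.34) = -11.68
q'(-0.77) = -3.46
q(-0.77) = 1.26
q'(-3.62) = 2.24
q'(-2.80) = 0.60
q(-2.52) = 4.25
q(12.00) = -206.00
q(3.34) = -29.86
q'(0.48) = -5.96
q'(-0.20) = -4.60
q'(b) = -2*b - 5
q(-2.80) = 4.16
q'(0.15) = -5.30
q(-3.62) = 3.00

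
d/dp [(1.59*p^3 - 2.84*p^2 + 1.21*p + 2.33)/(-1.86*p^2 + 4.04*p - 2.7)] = (-2.9574*p^4 + 12.8472*p^3 - 22.102*p^2 + 24.0036*p - 12.6802)/(3.4596*p^4 - 15.0288*p^3 + 26.3656*p^2 - 21.816*p + 7.29)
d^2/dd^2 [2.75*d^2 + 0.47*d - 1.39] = 5.50000000000000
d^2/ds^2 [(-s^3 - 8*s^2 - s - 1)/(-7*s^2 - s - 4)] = 2*(-34*s^3 - 513*s^2 - 15*s + 97)/(343*s^6 + 147*s^5 + 609*s^4 + 169*s^3 + 348*s^2 + 48*s + 64)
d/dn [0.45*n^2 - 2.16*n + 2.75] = 0.9*n - 2.16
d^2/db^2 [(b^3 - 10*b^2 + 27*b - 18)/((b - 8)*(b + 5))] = 4*(23*b^3 - 447*b^2 + 4101*b - 10061)/(b^6 - 9*b^5 - 93*b^4 + 693*b^3 + 3720*b^2 - 14400*b - 64000)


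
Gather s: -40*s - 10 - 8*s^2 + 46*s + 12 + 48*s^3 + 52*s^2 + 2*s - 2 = 48*s^3 + 44*s^2 + 8*s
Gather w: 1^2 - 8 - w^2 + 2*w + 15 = -w^2 + 2*w + 8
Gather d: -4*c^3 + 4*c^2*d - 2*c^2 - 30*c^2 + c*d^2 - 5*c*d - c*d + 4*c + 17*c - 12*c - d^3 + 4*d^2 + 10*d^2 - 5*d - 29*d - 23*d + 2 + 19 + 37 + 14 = -4*c^3 - 32*c^2 + 9*c - d^3 + d^2*(c + 14) + d*(4*c^2 - 6*c - 57) + 72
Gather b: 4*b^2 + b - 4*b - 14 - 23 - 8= 4*b^2 - 3*b - 45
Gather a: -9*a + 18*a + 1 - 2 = 9*a - 1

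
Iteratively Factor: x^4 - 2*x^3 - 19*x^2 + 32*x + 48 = (x + 4)*(x^3 - 6*x^2 + 5*x + 12) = (x - 3)*(x + 4)*(x^2 - 3*x - 4) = (x - 4)*(x - 3)*(x + 4)*(x + 1)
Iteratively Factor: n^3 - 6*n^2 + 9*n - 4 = (n - 1)*(n^2 - 5*n + 4) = (n - 4)*(n - 1)*(n - 1)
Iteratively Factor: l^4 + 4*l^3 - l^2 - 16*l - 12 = (l + 2)*(l^3 + 2*l^2 - 5*l - 6) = (l + 2)*(l + 3)*(l^2 - l - 2) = (l - 2)*(l + 2)*(l + 3)*(l + 1)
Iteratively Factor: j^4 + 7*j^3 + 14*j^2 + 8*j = (j)*(j^3 + 7*j^2 + 14*j + 8) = j*(j + 4)*(j^2 + 3*j + 2) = j*(j + 2)*(j + 4)*(j + 1)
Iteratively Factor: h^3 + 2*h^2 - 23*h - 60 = (h - 5)*(h^2 + 7*h + 12) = (h - 5)*(h + 3)*(h + 4)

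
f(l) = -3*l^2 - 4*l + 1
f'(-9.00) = 50.00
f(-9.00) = -206.00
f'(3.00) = -22.00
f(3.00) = -38.00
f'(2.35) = -18.10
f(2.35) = -24.97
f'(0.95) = -9.70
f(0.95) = -5.51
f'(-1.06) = 2.36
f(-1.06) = 1.87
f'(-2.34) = 10.04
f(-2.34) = -6.07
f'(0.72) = -8.32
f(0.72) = -3.44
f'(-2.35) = 10.10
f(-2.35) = -6.17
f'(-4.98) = 25.88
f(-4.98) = -53.48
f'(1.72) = -14.32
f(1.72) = -14.76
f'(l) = -6*l - 4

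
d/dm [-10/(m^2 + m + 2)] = 10*(2*m + 1)/(m^2 + m + 2)^2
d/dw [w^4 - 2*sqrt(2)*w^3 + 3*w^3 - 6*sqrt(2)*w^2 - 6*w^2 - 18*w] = 4*w^3 - 6*sqrt(2)*w^2 + 9*w^2 - 12*sqrt(2)*w - 12*w - 18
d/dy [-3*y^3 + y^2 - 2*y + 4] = -9*y^2 + 2*y - 2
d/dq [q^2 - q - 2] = 2*q - 1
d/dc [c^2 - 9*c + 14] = 2*c - 9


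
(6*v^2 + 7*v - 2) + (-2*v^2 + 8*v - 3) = 4*v^2 + 15*v - 5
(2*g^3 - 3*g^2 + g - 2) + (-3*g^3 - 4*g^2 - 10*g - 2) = -g^3 - 7*g^2 - 9*g - 4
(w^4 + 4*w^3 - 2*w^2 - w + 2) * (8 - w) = -w^5 + 4*w^4 + 34*w^3 - 15*w^2 - 10*w + 16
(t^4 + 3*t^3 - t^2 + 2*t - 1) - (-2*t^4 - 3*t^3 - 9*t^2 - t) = 3*t^4 + 6*t^3 + 8*t^2 + 3*t - 1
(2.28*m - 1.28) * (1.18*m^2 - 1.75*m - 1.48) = 2.6904*m^3 - 5.5004*m^2 - 1.1344*m + 1.8944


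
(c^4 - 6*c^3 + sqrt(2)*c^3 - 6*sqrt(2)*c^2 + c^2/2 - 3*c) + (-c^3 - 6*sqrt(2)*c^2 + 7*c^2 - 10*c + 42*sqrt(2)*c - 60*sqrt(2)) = c^4 - 7*c^3 + sqrt(2)*c^3 - 12*sqrt(2)*c^2 + 15*c^2/2 - 13*c + 42*sqrt(2)*c - 60*sqrt(2)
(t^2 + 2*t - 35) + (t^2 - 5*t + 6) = 2*t^2 - 3*t - 29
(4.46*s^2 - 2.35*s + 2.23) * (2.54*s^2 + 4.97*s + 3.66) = 11.3284*s^4 + 16.1972*s^3 + 10.3083*s^2 + 2.4821*s + 8.1618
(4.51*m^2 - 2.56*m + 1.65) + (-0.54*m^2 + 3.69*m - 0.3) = 3.97*m^2 + 1.13*m + 1.35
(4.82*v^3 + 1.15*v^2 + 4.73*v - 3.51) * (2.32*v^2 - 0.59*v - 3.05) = 11.1824*v^5 - 0.1758*v^4 - 4.4059*v^3 - 14.4414*v^2 - 12.3556*v + 10.7055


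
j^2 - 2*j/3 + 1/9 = (j - 1/3)^2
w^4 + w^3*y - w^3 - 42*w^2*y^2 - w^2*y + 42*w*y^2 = w*(w - 1)*(w - 6*y)*(w + 7*y)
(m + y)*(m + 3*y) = m^2 + 4*m*y + 3*y^2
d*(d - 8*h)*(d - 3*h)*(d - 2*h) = d^4 - 13*d^3*h + 46*d^2*h^2 - 48*d*h^3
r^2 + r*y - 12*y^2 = (r - 3*y)*(r + 4*y)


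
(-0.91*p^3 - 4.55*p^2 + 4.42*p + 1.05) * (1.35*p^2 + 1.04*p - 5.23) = -1.2285*p^5 - 7.0889*p^4 + 5.9943*p^3 + 29.8108*p^2 - 22.0246*p - 5.4915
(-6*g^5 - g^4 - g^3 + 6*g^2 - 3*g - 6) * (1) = -6*g^5 - g^4 - g^3 + 6*g^2 - 3*g - 6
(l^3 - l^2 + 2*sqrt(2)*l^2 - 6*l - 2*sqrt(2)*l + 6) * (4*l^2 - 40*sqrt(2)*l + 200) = 4*l^5 - 32*sqrt(2)*l^4 - 4*l^4 + 16*l^3 + 32*sqrt(2)*l^3 - 16*l^2 + 640*sqrt(2)*l^2 - 1200*l - 640*sqrt(2)*l + 1200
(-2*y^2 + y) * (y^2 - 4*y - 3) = -2*y^4 + 9*y^3 + 2*y^2 - 3*y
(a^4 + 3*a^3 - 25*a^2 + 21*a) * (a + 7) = a^5 + 10*a^4 - 4*a^3 - 154*a^2 + 147*a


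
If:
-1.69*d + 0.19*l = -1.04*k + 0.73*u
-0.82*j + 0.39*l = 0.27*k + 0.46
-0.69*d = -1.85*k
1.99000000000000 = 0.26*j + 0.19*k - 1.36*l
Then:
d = -0.563217435488002*u - 0.25324442304094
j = 0.0607319162773498*u - 1.35531241895817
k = -0.210064881344174*u - 0.0944533253504045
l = -0.0177367861935897*u - 1.73553482407772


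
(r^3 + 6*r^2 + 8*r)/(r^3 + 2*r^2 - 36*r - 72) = r*(r + 4)/(r^2 - 36)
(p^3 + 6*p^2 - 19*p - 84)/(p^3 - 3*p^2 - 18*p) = (p^2 + 3*p - 28)/(p*(p - 6))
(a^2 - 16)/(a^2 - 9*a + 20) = (a + 4)/(a - 5)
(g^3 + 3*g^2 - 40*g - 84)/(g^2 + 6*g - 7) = (g^2 - 4*g - 12)/(g - 1)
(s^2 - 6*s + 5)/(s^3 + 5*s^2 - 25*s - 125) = (s - 1)/(s^2 + 10*s + 25)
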